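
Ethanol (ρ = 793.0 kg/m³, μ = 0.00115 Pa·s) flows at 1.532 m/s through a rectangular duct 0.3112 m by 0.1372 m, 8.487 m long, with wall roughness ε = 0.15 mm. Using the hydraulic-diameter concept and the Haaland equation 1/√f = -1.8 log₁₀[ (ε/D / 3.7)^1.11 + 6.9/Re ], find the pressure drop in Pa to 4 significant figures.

ΔP ≈ 830.0 Pa

Hydraulic diameter D_h = 4A/P = 4·(0.3112·0.1372)/(2·(0.3112+0.1372)) = 0.1708/0.8968 = 0.1904 m.
Re = ρVD_h/μ = 793·1.532·0.1904/0.00115 = 2.012e+05.
ε/D_h = 0.00015/0.1904 = 0.000788; Haaland gives 1/√f = -1.8 log₁₀[8.4e-05+3.43e-05] = 7.069, so f = 0.02001.
ΔP = f(L/D_h)(ρV²/2) = 0.02001·8.487/0.1904·930.6 = 830 Pa.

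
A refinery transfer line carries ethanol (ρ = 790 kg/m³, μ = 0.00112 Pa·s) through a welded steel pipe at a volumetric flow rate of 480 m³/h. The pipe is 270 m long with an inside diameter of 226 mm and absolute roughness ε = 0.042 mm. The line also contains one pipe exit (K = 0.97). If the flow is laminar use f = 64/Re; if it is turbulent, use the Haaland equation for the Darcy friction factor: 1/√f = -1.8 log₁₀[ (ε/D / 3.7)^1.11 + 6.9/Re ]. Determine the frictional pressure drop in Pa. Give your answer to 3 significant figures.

Q = 480 m³/h = 480/3600 = 0.1333 m³/s.
Cross-sectional area A = πD²/4 = π(0.226)²/4 = 0.04011 m²; mean velocity V = Q/A = 0.1333/0.04011 = 3.324 m/s.
Reynolds number Re = ρVD/μ = 790 · 3.324 · 0.226 / 0.00112 = 5.298e+05.
Re > 4000 → turbulent. Relative roughness ε/D = 4.2e-05/0.226 = 0.000186. Haaland: 1/√f = -1.8 log₁₀[(0.000186/3.7)^1.11 + 6.9/5.298e+05] = -1.8 log₁₀[1.69e-05 + 1.3e-05] = 8.143, so f = 0.01508.
Total minor-loss coefficient ΣK = 1·0.97 = 0.97.
ΔP = [f·L/D + ΣK]·(ρV²/2) = [0.01508·270/0.226 + 0.97]·(790·3.324²/2) = [18.02 + 0.97]·4364 = 8.285e+04 Pa.

ΔP ≈ 82900 Pa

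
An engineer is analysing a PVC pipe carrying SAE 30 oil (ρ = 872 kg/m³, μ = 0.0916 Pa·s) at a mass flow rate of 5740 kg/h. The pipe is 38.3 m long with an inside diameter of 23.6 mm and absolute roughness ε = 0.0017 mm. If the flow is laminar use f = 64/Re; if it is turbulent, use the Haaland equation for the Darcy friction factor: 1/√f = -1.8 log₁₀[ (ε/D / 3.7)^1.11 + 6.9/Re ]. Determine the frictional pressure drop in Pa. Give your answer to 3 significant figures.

ṁ = 5740 kg/h = 5740/3600 = 1.594 kg/s.
A = πD²/4 = π(0.0236)²/4 = 0.0004374 m²; mean velocity V = ṁ/(ρA) = 1.594/(872 · 0.0004374) = 4.18 m/s.
Reynolds number Re = ρVD/μ = 872 · 4.18 · 0.0236 / 0.0916 = 939.1.
Re < 2300 → laminar flow, so f = 64/Re = 64/939.1 = 0.06815 (the turbulent correlation is not needed).
Darcy-Weisbach: ΔP = f(L/D)(ρV²/2) = 0.06815·(38.3/0.0236)·(872·4.18²/2) = 0.06815·1623·7618 = 8.426e+05 Pa.

ΔP ≈ 843000 Pa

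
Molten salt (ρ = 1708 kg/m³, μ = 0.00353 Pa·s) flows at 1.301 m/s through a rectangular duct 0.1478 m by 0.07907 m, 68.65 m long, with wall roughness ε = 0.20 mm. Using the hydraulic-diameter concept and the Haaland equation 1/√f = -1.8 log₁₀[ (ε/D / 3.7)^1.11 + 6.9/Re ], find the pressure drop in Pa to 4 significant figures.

Hydraulic diameter D_h = 4A/P = 4·(0.1478·0.07907)/(2·(0.1478+0.07907)) = 0.04675/0.4537 = 0.103 m.
Re = ρVD_h/μ = 1708·1.301·0.103/0.00353 = 6.485e+04.
ε/D_h = 0.0002/0.103 = 0.00194; Haaland gives 1/√f = -1.8 log₁₀[0.000229+0.000106] = 6.255, so f = 0.02556.
ΔP = f(L/D_h)(ρV²/2) = 0.02556·68.65/0.103·1445 = 2.462e+04 Pa.

ΔP ≈ 24620 Pa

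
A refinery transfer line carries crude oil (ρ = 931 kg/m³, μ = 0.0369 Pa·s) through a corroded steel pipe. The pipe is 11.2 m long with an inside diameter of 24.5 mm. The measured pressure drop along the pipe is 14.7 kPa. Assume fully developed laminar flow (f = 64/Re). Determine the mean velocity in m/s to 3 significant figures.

V ≈ 0.667 m/s

For laminar flow, f = 64/Re with Re = ρVD/μ, so Darcy-Weisbach reduces to ΔP = 32μLV/D². Solving for V: V = ΔP·D²/(32μL) = 1.47e+04·(0.0245)²/(32·0.0369·11.2) = 0.6672 m/s.
Check: Re = ρVD/μ = 931·0.6672·0.0245/0.0369 = 412.4 < 2300, so the laminar assumption holds.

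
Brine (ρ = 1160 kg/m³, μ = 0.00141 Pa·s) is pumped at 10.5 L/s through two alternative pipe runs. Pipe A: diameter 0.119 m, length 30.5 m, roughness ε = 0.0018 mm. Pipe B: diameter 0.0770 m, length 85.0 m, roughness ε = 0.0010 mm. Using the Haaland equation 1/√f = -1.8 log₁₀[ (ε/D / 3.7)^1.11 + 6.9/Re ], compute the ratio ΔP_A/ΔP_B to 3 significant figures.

Pipe A: V = Q/A = 0.0105/0.01112 = 0.9441 m/s; Re = 9.243e+04; ε/D = 1.51e-05; Haaland → f = 0.01817; ΔP_A = f(L/D)(ρV²/2) = 2408 Pa.
Pipe B: V = Q/A = 0.0105/0.004657 = 2.255 m/s; Re = 1.428e+05; ε/D = 1.3e-05; Haaland → f = 0.01663; ΔP_B = f(L/D)(ρV²/2) = 5.413e+04 Pa.
ΔP_A/ΔP_B = 2408/5.413e+04 = 0.0445.

ΔP_A/ΔP_B ≈ 0.0445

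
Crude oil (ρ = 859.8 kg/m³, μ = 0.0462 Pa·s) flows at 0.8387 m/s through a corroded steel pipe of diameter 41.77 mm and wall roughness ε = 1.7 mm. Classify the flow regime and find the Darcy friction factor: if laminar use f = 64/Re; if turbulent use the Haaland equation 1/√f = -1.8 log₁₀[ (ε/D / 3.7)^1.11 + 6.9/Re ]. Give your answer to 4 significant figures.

f ≈ 0.09816

Re = ρVD/μ = 859.8·0.8387·0.04177/0.0462 = 652.
Re < 2300 → laminar, so f = 64/Re = 0.09816 (roughness is irrelevant in laminar flow).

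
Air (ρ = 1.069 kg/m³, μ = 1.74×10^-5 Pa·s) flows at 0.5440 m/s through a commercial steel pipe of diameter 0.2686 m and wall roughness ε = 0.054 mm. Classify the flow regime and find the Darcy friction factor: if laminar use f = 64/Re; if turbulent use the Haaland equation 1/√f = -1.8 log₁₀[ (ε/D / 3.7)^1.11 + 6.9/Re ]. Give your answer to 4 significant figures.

f ≈ 0.03203

Re = ρVD/μ = 1.069·0.544·0.2686/1.74e-05 = 8977.
Re > 4000 → turbulent. ε/D = 5.4e-05/0.2686 = 0.000201; Haaland: 1/√f = -1.8 log₁₀[1.84e-05 + 0.000769] = 5.587, so f = 0.03203.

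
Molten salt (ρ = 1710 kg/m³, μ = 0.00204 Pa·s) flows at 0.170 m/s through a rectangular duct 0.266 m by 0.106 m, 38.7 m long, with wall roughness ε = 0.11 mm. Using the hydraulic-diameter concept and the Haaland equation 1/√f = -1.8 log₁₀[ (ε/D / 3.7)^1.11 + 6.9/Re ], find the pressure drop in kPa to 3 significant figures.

ΔP ≈ 0.168 kPa

Hydraulic diameter D_h = 4A/P = 4·(0.266·0.106)/(2·(0.266+0.106)) = 0.1128/0.744 = 0.1516 m.
Re = ρVD_h/μ = 1710·0.17·0.1516/0.00204 = 2.16e+04.
ε/D_h = 0.00011/0.1516 = 0.000726; Haaland gives 1/√f = -1.8 log₁₀[7.67e-05+0.000319] = 6.124, so f = 0.02666.
ΔP = f(L/D_h)(ρV²/2) = 0.02666·38.7/0.1516·24.71 = 168.2 Pa.
ΔP = 0.168 kPa.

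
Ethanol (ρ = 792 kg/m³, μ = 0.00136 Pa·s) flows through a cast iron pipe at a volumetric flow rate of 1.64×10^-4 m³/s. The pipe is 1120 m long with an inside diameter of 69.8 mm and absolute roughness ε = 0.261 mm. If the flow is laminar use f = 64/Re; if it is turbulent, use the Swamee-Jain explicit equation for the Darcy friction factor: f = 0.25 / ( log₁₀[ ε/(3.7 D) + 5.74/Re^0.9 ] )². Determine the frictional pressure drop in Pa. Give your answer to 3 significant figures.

ΔP ≈ 429 Pa

Cross-sectional area A = πD²/4 = π(0.0698)²/4 = 0.003826 m²; mean velocity V = Q/A = 0.000164/0.003826 = 0.04286 m/s.
Reynolds number Re = ρVD/μ = 792 · 0.04286 · 0.0698 / 0.00136 = 1742.
Re < 2300 → laminar flow, so f = 64/Re = 64/1742 = 0.03674 (the turbulent correlation is not needed).
Darcy-Weisbach: ΔP = f(L/D)(ρV²/2) = 0.03674·(1120/0.0698)·(792·0.04286²/2) = 0.03674·1.605e+04·0.7274 = 428.8 Pa.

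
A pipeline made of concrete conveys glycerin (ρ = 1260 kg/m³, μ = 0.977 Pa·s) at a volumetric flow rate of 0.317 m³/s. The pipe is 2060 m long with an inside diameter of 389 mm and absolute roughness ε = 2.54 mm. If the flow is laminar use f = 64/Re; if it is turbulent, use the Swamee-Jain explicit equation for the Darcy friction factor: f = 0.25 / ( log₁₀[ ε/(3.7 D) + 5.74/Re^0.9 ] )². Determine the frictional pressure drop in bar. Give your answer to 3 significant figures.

Cross-sectional area A = πD²/4 = π(0.389)²/4 = 0.1188 m²; mean velocity V = Q/A = 0.317/0.1188 = 2.667 m/s.
Reynolds number Re = ρVD/μ = 1260 · 2.667 · 0.389 / 0.977 = 1338.
Re < 2300 → laminar flow, so f = 64/Re = 64/1338 = 0.04783 (the turbulent correlation is not needed).
Darcy-Weisbach: ΔP = f(L/D)(ρV²/2) = 0.04783·(2060/0.389)·(1260·2.667²/2) = 0.04783·5296·4482 = 1.135e+06 Pa.
ΔP = 1.135e+06 Pa = 11.4 bar.

ΔP ≈ 11.4 bar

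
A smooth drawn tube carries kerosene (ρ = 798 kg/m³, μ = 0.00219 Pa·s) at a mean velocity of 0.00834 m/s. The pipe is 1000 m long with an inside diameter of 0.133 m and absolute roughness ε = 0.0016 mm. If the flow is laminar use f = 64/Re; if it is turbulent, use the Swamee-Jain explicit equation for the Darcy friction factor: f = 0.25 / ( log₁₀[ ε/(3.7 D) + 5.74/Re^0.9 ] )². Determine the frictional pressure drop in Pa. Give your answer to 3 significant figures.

Reynolds number Re = ρVD/μ = 798 · 0.00834 · 0.133 / 0.00219 = 404.2.
Re < 2300 → laminar flow, so f = 64/Re = 64/404.2 = 0.1583 (the turbulent correlation is not needed).
Darcy-Weisbach: ΔP = f(L/D)(ρV²/2) = 0.1583·(1000/0.133)·(798·0.00834²/2) = 0.1583·7519·0.02775 = 33.04 Pa.

ΔP ≈ 33.0 Pa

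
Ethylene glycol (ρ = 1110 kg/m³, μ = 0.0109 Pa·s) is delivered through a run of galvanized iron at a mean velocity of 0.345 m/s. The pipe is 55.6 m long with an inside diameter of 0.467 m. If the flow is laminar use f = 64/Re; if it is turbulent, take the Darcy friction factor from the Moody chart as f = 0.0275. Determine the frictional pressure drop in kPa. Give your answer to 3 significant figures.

Reynolds number Re = ρVD/μ = 1110 · 0.345 · 0.467 / 0.0109 = 1.641e+04.
Re > 4000 → turbulent; use the Moody-chart value f = 0.0275.
Darcy-Weisbach: ΔP = f(L/D)(ρV²/2) = 0.0275·(55.6/0.467)·(1110·0.345²/2) = 0.0275·119.1·66.06 = 216.3 Pa.
ΔP = 216.3 Pa = 0.216 kPa.

ΔP ≈ 0.216 kPa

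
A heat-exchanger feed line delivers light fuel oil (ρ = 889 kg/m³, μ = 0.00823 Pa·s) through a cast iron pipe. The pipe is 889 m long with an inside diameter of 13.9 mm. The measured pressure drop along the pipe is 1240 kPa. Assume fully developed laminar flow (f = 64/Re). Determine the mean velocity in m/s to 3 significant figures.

V ≈ 1.02 m/s

For laminar flow, f = 64/Re with Re = ρVD/μ, so Darcy-Weisbach reduces to ΔP = 32μLV/D². Solving for V: V = ΔP·D²/(32μL) = 1.24e+06·(0.0139)²/(32·0.00823·889) = 1.023 m/s.
Check: Re = ρVD/μ = 889·1.023·0.0139/0.00823 = 1536 < 2300, so the laminar assumption holds.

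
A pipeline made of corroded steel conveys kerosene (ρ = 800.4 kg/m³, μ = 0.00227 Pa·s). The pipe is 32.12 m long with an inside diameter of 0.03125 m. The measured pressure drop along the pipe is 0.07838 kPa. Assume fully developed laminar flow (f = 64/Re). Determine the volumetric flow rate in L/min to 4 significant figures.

Q ≈ 1.510 L/min

For laminar flow, f = 64/Re with Re = ρVD/μ, so Darcy-Weisbach reduces to ΔP = 32μLV/D². Solving for V: V = ΔP·D²/(32μL) = 78.38·(0.03125)²/(32·0.00227·32.12) = 0.03281 m/s.
Check: Re = ρVD/μ = 800.4·0.03281·0.03125/0.00227 = 361.5 < 2300, so the laminar assumption holds.
Q = V·A = 0.03281·(π/4·0.03125²) = 2.516e-05 m³/s = 1.510 L/min.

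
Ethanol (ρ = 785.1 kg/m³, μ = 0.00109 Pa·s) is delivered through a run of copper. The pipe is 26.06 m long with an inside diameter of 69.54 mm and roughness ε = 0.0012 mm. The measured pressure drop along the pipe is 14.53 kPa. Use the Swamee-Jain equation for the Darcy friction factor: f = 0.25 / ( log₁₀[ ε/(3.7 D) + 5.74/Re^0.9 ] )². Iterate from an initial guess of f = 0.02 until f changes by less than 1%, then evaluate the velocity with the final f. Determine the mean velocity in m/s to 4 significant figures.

V ≈ 2.387 m/s

Rearranging Darcy-Weisbach: V = √(2·ΔP·D/(f·L·ρ)). With ε/D = 1.2e-06/0.06954 = 1.73e-05, iterate starting from f = 0.02:
  f = 0.02 → V = √(2·1.453e+04·0.06954/(0.02·26.06·785.1)) = 2.222 m/s; Re = ρVD/μ = 1.113e+05; f → 0.01758
  f = 0.01758 → V = 2.37 m/s; Re = 1.187e+05; f → 0.01736
  f = 0.01736 → V = 2.386 m/s; Re = 1.195e+05; f → 0.01733
Converged (Δf/f < 1%). With the final f = 0.01733: V = √(2·1.453e+04·0.06954/(0.01733·26.06·785.1)) = 2.387 m/s.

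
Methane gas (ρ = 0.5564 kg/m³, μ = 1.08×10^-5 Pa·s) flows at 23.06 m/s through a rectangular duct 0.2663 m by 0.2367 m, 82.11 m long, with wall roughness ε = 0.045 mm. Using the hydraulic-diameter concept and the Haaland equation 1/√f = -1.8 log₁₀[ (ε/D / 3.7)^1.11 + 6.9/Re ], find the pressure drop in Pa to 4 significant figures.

Hydraulic diameter D_h = 4A/P = 4·(0.2663·0.2367)/(2·(0.2663+0.2367)) = 0.2521/1.006 = 0.2506 m.
Re = ρVD_h/μ = 0.5564·23.06·0.2506/1.08e-05 = 2.978e+05.
ε/D_h = 4.5e-05/0.2506 = 0.00018; Haaland gives 1/√f = -1.8 log₁₀[1.63e-05+2.32e-05] = 7.927, so f = 0.01591.
ΔP = f(L/D_h)(ρV²/2) = 0.01591·82.11/0.2506·147.9 = 771.3 Pa.

ΔP ≈ 771.3 Pa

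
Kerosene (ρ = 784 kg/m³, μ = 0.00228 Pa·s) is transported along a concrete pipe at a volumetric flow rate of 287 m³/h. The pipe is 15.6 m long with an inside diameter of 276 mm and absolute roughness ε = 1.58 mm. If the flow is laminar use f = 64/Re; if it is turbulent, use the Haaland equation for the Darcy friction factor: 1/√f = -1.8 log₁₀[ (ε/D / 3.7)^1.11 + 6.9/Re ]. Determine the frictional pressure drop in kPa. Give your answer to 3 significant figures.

Q = 287 m³/h = 287/3600 = 0.07972 m³/s.
Cross-sectional area A = πD²/4 = π(0.276)²/4 = 0.05983 m²; mean velocity V = Q/A = 0.07972/0.05983 = 1.333 m/s.
Reynolds number Re = ρVD/μ = 784 · 1.333 · 0.276 / 0.00228 = 1.265e+05.
Re > 4000 → turbulent. Relative roughness ε/D = 0.00158/0.276 = 0.00572. Haaland: 1/√f = -1.8 log₁₀[(0.00572/3.7)^1.11 + 6.9/1.265e+05] = -1.8 log₁₀[0.000759 + 5.46e-05] = 5.561, so f = 0.03234.
Darcy-Weisbach: ΔP = f(L/D)(ρV²/2) = 0.03234·(15.6/0.276)·(784·1.333²/2) = 0.03234·56.52·696 = 1272 Pa.
ΔP = 1272 Pa = 1.27 kPa.

ΔP ≈ 1.27 kPa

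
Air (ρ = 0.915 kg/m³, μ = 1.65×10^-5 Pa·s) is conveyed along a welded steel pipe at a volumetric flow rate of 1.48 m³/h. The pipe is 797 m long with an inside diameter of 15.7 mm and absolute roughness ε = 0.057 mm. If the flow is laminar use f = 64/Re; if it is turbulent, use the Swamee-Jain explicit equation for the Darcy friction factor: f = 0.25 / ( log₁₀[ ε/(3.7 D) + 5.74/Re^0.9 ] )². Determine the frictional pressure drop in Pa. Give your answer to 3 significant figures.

Q = 1.48 m³/h = 1.48/3600 = 0.0004111 m³/s.
Cross-sectional area A = πD²/4 = π(0.0157)²/4 = 0.0001936 m²; mean velocity V = Q/A = 0.0004111/0.0001936 = 2.124 m/s.
Reynolds number Re = ρVD/μ = 0.915 · 2.124 · 0.0157 / 1.65e-05 = 1849.
Re < 2300 → laminar flow, so f = 64/Re = 64/1849 = 0.03462 (the turbulent correlation is not needed).
Darcy-Weisbach: ΔP = f(L/D)(ρV²/2) = 0.03462·(797/0.0157)·(0.915·2.124²/2) = 0.03462·5.076e+04·2.063 = 3625 Pa.

ΔP ≈ 3630 Pa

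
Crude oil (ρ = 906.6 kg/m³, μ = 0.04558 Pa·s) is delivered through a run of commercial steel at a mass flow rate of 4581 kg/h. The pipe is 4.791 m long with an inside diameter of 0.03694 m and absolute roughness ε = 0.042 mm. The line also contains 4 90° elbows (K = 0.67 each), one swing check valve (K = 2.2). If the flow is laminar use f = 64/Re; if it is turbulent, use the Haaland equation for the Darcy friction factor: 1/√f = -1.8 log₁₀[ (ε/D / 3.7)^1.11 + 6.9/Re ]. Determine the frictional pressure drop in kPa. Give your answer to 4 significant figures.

ΔP ≈ 10.50 kPa

ṁ = 4581 kg/h = 4581/3600 = 1.272 kg/s.
A = πD²/4 = π(0.03694)²/4 = 0.001072 m²; mean velocity V = ṁ/(ρA) = 1.272/(906.6 · 0.001072) = 1.31 m/s.
Reynolds number Re = ρVD/μ = 906.6 · 1.31 · 0.03694 / 0.0456 = 962.3.
Re < 2300 → laminar flow, so f = 64/Re = 64/962.3 = 0.06651 (the turbulent correlation is not needed).
Total minor-loss coefficient ΣK = 4·0.67 + 1·2.2 = 4.88.
ΔP = [f·L/D + ΣK]·(ρV²/2) = [0.06651·4.791/0.03694 + 4.88]·(906.6·1.31²/2) = [8.626 + 4.88]·777.5 = 1.05e+04 Pa.
ΔP = 1.05e+04 Pa = 10.50 kPa.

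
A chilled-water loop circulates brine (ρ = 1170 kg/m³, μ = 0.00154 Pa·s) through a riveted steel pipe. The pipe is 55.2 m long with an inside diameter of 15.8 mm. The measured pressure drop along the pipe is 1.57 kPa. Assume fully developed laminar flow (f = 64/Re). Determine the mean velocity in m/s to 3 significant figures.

V ≈ 0.144 m/s

For laminar flow, f = 64/Re with Re = ρVD/μ, so Darcy-Weisbach reduces to ΔP = 32μLV/D². Solving for V: V = ΔP·D²/(32μL) = 1570·(0.0158)²/(32·0.00154·55.2) = 0.1441 m/s.
Check: Re = ρVD/μ = 1170·0.1441·0.0158/0.00154 = 1730 < 2300, so the laminar assumption holds.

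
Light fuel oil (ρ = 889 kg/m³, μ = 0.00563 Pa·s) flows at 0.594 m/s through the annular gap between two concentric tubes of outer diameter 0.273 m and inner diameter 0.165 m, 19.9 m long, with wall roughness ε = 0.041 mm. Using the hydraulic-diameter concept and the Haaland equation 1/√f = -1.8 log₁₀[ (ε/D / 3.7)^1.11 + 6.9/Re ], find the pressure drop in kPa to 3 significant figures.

Hydraulic diameter D_h = 4A/P = D_o - D_i = 0.273 - 0.165 = 0.108 m.
Re = ρVD_h/μ = 889·0.594·0.108/0.00563 = 1.013e+04.
ε/D_h = 4.1e-05/0.108 = 0.00038; Haaland gives 1/√f = -1.8 log₁₀[3.74e-05+0.000681] = 5.658, so f = 0.03123.
ΔP = f(L/D_h)(ρV²/2) = 0.03123·19.9/0.108·156.8 = 902.6 Pa.
ΔP = 0.903 kPa.

ΔP ≈ 0.903 kPa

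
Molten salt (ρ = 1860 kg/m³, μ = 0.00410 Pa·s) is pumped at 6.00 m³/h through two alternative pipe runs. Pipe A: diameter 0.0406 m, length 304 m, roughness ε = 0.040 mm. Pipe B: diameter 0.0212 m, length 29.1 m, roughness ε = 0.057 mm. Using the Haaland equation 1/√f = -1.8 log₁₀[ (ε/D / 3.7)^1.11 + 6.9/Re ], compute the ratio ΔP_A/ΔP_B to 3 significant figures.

Pipe A: V = Q/A = 0.001667/0.001295 = 1.287 m/s; Re = 2.371e+04; ε/D = 0.000985; Haaland → f = 0.02671; ΔP_A = f(L/D)(ρV²/2) = 3.082e+05 Pa.
Pipe B: V = Q/A = 0.001667/0.000353 = 4.722 m/s; Re = 4.541e+04; ε/D = 0.00269; Haaland → f = 0.02802; ΔP_B = f(L/D)(ρV²/2) = 7.975e+05 Pa.
ΔP_A/ΔP_B = 3.082e+05/7.975e+05 = 0.387.

ΔP_A/ΔP_B ≈ 0.387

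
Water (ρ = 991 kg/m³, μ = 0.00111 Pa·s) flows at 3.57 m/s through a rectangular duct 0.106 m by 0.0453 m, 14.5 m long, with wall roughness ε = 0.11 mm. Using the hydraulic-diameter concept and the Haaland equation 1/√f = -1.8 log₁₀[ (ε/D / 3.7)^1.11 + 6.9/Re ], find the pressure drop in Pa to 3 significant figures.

ΔP ≈ 33800 Pa

Hydraulic diameter D_h = 4A/P = 4·(0.106·0.0453)/(2·(0.106+0.0453)) = 0.01921/0.3026 = 0.06347 m.
Re = ρVD_h/μ = 991·3.57·0.06347/0.00111 = 2.023e+05.
ε/D_h = 0.00011/0.06347 = 0.00173; Haaland gives 1/√f = -1.8 log₁₀[0.000202+3.41e-05] = 6.53, so f = 0.02345.
ΔP = f(L/D_h)(ρV²/2) = 0.02345·14.5/0.06347·6315 = 3.383e+04 Pa.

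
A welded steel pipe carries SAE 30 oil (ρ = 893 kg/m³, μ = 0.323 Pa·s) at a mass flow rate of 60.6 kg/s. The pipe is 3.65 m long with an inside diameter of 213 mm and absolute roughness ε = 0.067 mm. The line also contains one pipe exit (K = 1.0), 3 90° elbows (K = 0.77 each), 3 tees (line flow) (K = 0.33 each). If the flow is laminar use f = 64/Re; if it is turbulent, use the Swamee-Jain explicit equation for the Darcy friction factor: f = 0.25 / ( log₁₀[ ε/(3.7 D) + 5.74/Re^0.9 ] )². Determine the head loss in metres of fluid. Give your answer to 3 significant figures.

A = πD²/4 = π(0.213)²/4 = 0.03563 m²; mean velocity V = ṁ/(ρA) = 60.6/(893 · 0.03563) = 1.904 m/s.
Reynolds number Re = ρVD/μ = 893 · 1.904 · 0.213 / 0.323 = 1122.
Re < 2300 → laminar flow, so f = 64/Re = 64/1122 = 0.05707 (the turbulent correlation is not needed).
Total minor-loss coefficient ΣK = 1·1 + 3·0.77 + 3·0.33 = 4.3.
ΔP = [f·L/D + ΣK]·(ρV²/2) = [0.05707·3.65/0.213 + 4.3]·(893·1.904²/2) = [0.9779 + 4.3]·1619 = 8547 Pa.
Head loss h_f = ΔP/(ρg) = 8547/(893·9.81) = 0.976 m.

h_f ≈ 0.976 m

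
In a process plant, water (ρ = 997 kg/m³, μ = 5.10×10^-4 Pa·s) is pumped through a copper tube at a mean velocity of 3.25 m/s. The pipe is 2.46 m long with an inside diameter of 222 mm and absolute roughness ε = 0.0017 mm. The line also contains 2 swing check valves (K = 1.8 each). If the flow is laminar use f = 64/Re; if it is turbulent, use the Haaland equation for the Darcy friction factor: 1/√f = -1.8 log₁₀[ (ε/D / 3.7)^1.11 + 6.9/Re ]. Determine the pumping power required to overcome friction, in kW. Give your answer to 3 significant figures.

Reynolds number Re = ρVD/μ = 997 · 3.25 · 0.222 / 0.00051 = 1.41e+06.
Re > 4000 → turbulent. Relative roughness ε/D = 1.7e-06/0.222 = 7.66e-06. Haaland: 1/√f = -1.8 log₁₀[(7.66e-06/3.7)^1.11 + 6.9/1.41e+06] = -1.8 log₁₀[4.91e-07 + 4.89e-06] = 9.484, so f = 0.01112.
Total minor-loss coefficient ΣK = 2·1.8 = 3.6.
ΔP = [f·L/D + ΣK]·(ρV²/2) = [0.01112·2.46/0.222 + 3.6]·(997·3.25²/2) = [0.1232 + 3.6]·5265 = 1.96e+04 Pa.
Q = V·A = 3.25·0.03871 = 0.1258 m³/s.
Pumping power P = QΔP = 0.1258·1.96e+04 = 2466 W = 2.47 kW.

P ≈ 2.47 kW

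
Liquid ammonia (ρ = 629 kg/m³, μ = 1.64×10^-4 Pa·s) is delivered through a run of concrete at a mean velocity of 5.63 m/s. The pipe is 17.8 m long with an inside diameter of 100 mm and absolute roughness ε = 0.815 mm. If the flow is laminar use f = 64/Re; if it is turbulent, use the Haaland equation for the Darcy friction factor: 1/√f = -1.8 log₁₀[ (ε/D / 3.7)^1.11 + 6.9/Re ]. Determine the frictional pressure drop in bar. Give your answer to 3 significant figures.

ΔP ≈ 0.630 bar

Reynolds number Re = ρVD/μ = 629 · 5.63 · 0.1 / 0.000164 = 2.159e+06.
Re > 4000 → turbulent. Relative roughness ε/D = 0.000815/0.1 = 0.00815. Haaland: 1/√f = -1.8 log₁₀[(0.00815/3.7)^1.11 + 6.9/2.159e+06] = -1.8 log₁₀[0.00112 + 3.2e-06] = 5.307, so f = 0.03551.
Darcy-Weisbach: ΔP = f(L/D)(ρV²/2) = 0.03551·(17.8/0.1)·(629·5.63²/2) = 0.03551·178·9969 = 6.301e+04 Pa.
ΔP = 6.301e+04 Pa = 0.630 bar.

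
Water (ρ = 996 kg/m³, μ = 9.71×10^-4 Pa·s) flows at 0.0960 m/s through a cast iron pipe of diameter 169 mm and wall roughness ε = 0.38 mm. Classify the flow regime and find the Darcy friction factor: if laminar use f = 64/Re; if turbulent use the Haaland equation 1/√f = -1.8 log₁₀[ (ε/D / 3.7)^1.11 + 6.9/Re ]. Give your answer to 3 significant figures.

f ≈ 0.0308

Re = ρVD/μ = 996·0.096·0.169/0.000971 = 1.664e+04.
Re > 4000 → turbulent. ε/D = 0.00038/0.169 = 0.00225; Haaland: 1/√f = -1.8 log₁₀[0.000269 + 0.000415] = 5.697, so f = 0.03081.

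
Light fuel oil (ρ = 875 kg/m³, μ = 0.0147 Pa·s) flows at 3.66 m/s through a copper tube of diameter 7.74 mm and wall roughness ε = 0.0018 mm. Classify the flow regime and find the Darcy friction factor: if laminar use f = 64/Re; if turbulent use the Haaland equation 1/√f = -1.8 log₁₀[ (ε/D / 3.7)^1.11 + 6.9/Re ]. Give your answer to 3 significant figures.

Re = ρVD/μ = 875·3.66·0.00774/0.0147 = 1686.
Re < 2300 → laminar, so f = 64/Re = 0.03795 (roughness is irrelevant in laminar flow).

f ≈ 0.0380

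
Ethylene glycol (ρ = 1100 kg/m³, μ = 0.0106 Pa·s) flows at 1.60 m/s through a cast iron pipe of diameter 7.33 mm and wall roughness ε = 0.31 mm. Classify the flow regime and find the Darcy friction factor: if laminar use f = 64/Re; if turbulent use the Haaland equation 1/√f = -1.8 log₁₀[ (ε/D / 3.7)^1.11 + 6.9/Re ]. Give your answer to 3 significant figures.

f ≈ 0.0526

Re = ρVD/μ = 1100·1.6·0.00733/0.0106 = 1217.
Re < 2300 → laminar, so f = 64/Re = 0.05259 (roughness is irrelevant in laminar flow).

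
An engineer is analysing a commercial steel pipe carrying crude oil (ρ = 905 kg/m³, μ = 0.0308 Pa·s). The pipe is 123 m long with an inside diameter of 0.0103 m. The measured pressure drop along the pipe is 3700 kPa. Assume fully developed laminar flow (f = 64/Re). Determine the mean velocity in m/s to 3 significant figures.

V ≈ 3.24 m/s

For laminar flow, f = 64/Re with Re = ρVD/μ, so Darcy-Weisbach reduces to ΔP = 32μLV/D². Solving for V: V = ΔP·D²/(32μL) = 3.7e+06·(0.0103)²/(32·0.0308·123) = 3.238 m/s.
Check: Re = ρVD/μ = 905·3.238·0.0103/0.0308 = 980 < 2300, so the laminar assumption holds.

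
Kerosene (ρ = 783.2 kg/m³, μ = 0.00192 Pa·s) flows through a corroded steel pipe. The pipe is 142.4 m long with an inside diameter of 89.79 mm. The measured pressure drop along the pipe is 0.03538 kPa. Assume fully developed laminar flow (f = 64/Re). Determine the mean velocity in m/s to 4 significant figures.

For laminar flow, f = 64/Re with Re = ρVD/μ, so Darcy-Weisbach reduces to ΔP = 32μLV/D². Solving for V: V = ΔP·D²/(32μL) = 35.38·(0.08979)²/(32·0.00192·142.4) = 0.0326 m/s.
Check: Re = ρVD/μ = 783.2·0.0326·0.08979/0.00192 = 1194 < 2300, so the laminar assumption holds.

V ≈ 0.03260 m/s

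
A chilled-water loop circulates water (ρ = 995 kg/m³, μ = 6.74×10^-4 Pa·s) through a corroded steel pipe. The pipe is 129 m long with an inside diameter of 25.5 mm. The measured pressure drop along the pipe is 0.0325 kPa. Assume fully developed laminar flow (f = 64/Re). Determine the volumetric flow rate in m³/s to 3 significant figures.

Q ≈ 3.88×10^-6 m³/s

For laminar flow, f = 64/Re with Re = ρVD/μ, so Darcy-Weisbach reduces to ΔP = 32μLV/D². Solving for V: V = ΔP·D²/(32μL) = 32.5·(0.0255)²/(32·0.000674·129) = 0.007596 m/s.
Check: Re = ρVD/μ = 995·0.007596·0.0255/0.000674 = 285.9 < 2300, so the laminar assumption holds.
Q = V·A = 0.007596·(π/4·0.0255²) = 3.879e-06 m³/s = 3.88×10^-6 m³/s.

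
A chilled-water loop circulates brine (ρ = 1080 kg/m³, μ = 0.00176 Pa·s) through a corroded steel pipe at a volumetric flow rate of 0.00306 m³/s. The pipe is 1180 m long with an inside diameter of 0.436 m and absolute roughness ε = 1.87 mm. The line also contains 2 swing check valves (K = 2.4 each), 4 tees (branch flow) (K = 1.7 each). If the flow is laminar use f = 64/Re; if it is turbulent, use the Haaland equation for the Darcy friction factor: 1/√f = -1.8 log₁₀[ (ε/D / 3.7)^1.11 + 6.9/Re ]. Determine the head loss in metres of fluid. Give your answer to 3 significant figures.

h_f ≈ 0.00263 m

Cross-sectional area A = πD²/4 = π(0.436)²/4 = 0.1493 m²; mean velocity V = Q/A = 0.00306/0.1493 = 0.0205 m/s.
Reynolds number Re = ρVD/μ = 1080 · 0.0205 · 0.436 / 0.00176 = 5483.
Re > 4000 → turbulent. Relative roughness ε/D = 0.00187/0.436 = 0.00429. Haaland: 1/√f = -1.8 log₁₀[(0.00429/3.7)^1.11 + 6.9/5483] = -1.8 log₁₀[0.000551 + 0.00126] = 4.936, so f = 0.04104.
Total minor-loss coefficient ΣK = 2·2.4 + 4·1.7 = 11.6.
ΔP = [f·L/D + ΣK]·(ρV²/2) = [0.04104·1180/0.436 + 11.6]·(1080·0.0205²/2) = [111.1 + 11.6]·0.2268 = 27.82 Pa.
Head loss h_f = ΔP/(ρg) = 27.82/(1080·9.81) = 0.00263 m.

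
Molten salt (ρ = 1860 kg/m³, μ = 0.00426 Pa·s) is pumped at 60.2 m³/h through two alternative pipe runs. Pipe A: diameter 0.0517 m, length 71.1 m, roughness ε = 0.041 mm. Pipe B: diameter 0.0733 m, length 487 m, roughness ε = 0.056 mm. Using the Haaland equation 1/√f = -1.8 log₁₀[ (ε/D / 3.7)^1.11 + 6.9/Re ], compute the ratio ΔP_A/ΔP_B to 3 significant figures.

ΔP_A/ΔP_B ≈ 0.818

Pipe A: V = Q/A = 0.01672/0.002099 = 7.966 m/s; Re = 1.798e+05; ε/D = 0.000793; Haaland → f = 0.02019; ΔP_A = f(L/D)(ρV²/2) = 1.638e+06 Pa.
Pipe B: V = Q/A = 0.01672/0.00422 = 3.963 m/s; Re = 1.268e+05; ε/D = 0.000764; Haaland → f = 0.02063; ΔP_B = f(L/D)(ρV²/2) = 2.002e+06 Pa.
ΔP_A/ΔP_B = 1.638e+06/2.002e+06 = 0.818.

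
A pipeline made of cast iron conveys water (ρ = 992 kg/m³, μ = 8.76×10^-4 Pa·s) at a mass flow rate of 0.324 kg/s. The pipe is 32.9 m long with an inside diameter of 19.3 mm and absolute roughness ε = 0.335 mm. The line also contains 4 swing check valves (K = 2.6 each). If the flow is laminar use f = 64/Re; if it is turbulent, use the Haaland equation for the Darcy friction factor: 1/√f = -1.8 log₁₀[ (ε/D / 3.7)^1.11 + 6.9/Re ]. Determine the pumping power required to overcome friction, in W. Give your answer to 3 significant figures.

A = πD²/4 = π(0.0193)²/4 = 0.0002926 m²; mean velocity V = ṁ/(ρA) = 0.324/(992 · 0.0002926) = 1.116 m/s.
Reynolds number Re = ρVD/μ = 992 · 1.116 · 0.0193 / 0.000876 = 2.44e+04.
Re > 4000 → turbulent. Relative roughness ε/D = 0.000335/0.0193 = 0.0174. Haaland: 1/√f = -1.8 log₁₀[(0.0174/3.7)^1.11 + 6.9/2.44e+04] = -1.8 log₁₀[0.0026 + 0.000283] = 4.572, so f = 0.04784.
Total minor-loss coefficient ΣK = 4·2.6 = 10.4.
ΔP = [f·L/D + ΣK]·(ρV²/2) = [0.04784·32.9/0.0193 + 10.4]·(992·1.116²/2) = [81.55 + 10.4]·618.2 = 5.684e+04 Pa.
Q = ṁ/ρ = 0.324/992 = 0.0003266 m³/s.
Pumping power P = QΔP = 0.0003266·5.684e+04 = 18.57 W = 18.6 W.

P ≈ 18.6 W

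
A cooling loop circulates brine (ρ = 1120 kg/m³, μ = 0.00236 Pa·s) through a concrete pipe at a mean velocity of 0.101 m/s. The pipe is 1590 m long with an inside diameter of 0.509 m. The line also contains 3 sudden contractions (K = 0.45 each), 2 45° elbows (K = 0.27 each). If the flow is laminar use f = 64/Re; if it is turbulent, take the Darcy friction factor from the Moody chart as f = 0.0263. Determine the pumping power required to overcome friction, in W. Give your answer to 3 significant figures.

P ≈ 9.87 W

Reynolds number Re = ρVD/μ = 1120 · 0.101 · 0.509 / 0.00236 = 2.44e+04.
Re > 4000 → turbulent; use the Moody-chart value f = 0.0263.
Total minor-loss coefficient ΣK = 3·0.45 + 2·0.27 = 1.89.
ΔP = [f·L/D + ΣK]·(ρV²/2) = [0.0263·1590/0.509 + 1.89]·(1120·0.101²/2) = [82.16 + 1.89]·5.713 = 480.1 Pa.
Q = V·A = 0.101·0.2035 = 0.02055 m³/s.
Pumping power P = QΔP = 0.02055·480.1 = 9.867 W = 9.87 W.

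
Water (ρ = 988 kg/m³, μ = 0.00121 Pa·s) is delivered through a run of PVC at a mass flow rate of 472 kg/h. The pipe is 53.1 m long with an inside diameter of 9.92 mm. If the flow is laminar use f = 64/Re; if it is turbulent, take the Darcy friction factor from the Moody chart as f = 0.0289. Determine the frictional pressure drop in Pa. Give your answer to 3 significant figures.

ΔP ≈ 225000 Pa

ṁ = 472 kg/h = 472/3600 = 0.1311 kg/s.
A = πD²/4 = π(0.00992)²/4 = 7.729e-05 m²; mean velocity V = ṁ/(ρA) = 0.1311/(988 · 7.729e-05) = 1.717 m/s.
Reynolds number Re = ρVD/μ = 988 · 1.717 · 0.00992 / 0.00121 = 1.391e+04.
Re > 4000 → turbulent; use the Moody-chart value f = 0.0289.
Darcy-Weisbach: ΔP = f(L/D)(ρV²/2) = 0.0289·(53.1/0.00992)·(988·1.717²/2) = 0.0289·5353·1456 = 2.253e+05 Pa.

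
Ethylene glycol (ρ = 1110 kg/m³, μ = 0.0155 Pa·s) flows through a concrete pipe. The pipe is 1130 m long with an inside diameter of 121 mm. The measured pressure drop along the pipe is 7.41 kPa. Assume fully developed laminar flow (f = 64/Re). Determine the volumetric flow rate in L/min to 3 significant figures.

Q ≈ 134 L/min

For laminar flow, f = 64/Re with Re = ρVD/μ, so Darcy-Weisbach reduces to ΔP = 32μLV/D². Solving for V: V = ΔP·D²/(32μL) = 7410·(0.121)²/(32·0.0155·1130) = 0.1936 m/s.
Check: Re = ρVD/μ = 1110·0.1936·0.121/0.0155 = 1677 < 2300, so the laminar assumption holds.
Q = V·A = 0.1936·(π/4·0.121²) = 0.002226 m³/s = 134 L/min.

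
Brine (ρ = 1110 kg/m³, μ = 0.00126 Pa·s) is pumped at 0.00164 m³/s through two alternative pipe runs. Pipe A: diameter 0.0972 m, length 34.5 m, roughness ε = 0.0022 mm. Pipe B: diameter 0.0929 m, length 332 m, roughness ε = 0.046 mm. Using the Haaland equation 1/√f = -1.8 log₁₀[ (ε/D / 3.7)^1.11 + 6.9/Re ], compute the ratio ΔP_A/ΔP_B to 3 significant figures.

ΔP_A/ΔP_B ≈ 0.0811

Pipe A: V = Q/A = 0.00164/0.00742 = 0.221 m/s; Re = 1.893e+04; ε/D = 2.26e-05; Haaland → f = 0.02614; ΔP_A = f(L/D)(ρV²/2) = 251.5 Pa.
Pipe B: V = Q/A = 0.00164/0.006778 = 0.2419 m/s; Re = 1.98e+04; ε/D = 0.000495; Haaland → f = 0.02671; ΔP_B = f(L/D)(ρV²/2) = 3101 Pa.
ΔP_A/ΔP_B = 251.5/3101 = 0.0811.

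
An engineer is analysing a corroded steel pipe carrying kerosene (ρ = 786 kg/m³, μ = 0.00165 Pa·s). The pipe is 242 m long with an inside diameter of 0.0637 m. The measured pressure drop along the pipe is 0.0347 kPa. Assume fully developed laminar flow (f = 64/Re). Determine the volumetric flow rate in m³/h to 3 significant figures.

For laminar flow, f = 64/Re with Re = ρVD/μ, so Darcy-Weisbach reduces to ΔP = 32μLV/D². Solving for V: V = ΔP·D²/(32μL) = 34.7·(0.0637)²/(32·0.00165·242) = 0.01102 m/s.
Check: Re = ρVD/μ = 786·0.01102·0.0637/0.00165 = 334.4 < 2300, so the laminar assumption holds.
Q = V·A = 0.01102·(π/4·0.0637²) = 3.512e-05 m³/s = 0.126 m³/h.

Q ≈ 0.126 m³/h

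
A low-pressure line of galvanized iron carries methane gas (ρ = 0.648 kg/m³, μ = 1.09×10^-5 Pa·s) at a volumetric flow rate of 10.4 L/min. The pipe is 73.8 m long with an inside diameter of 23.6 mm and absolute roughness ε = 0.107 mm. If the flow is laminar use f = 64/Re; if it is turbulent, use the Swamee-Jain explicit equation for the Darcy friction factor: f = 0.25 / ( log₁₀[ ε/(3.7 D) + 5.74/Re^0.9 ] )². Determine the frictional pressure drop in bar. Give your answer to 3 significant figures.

ΔP ≈ 1.83×10^-4 bar

Q = 10.4 L/min = 10.4/60000 = 0.0001733 m³/s.
Cross-sectional area A = πD²/4 = π(0.0236)²/4 = 0.0004374 m²; mean velocity V = Q/A = 0.0001733/0.0004374 = 0.3962 m/s.
Reynolds number Re = ρVD/μ = 0.648 · 0.3962 · 0.0236 / 1.09e-05 = 555.9.
Re < 2300 → laminar flow, so f = 64/Re = 64/555.9 = 0.1151 (the turbulent correlation is not needed).
Darcy-Weisbach: ΔP = f(L/D)(ρV²/2) = 0.1151·(73.8/0.0236)·(0.648·0.3962²/2) = 0.1151·3127·0.05087 = 18.31 Pa.
ΔP = 18.31 Pa = 1.83×10^-4 bar.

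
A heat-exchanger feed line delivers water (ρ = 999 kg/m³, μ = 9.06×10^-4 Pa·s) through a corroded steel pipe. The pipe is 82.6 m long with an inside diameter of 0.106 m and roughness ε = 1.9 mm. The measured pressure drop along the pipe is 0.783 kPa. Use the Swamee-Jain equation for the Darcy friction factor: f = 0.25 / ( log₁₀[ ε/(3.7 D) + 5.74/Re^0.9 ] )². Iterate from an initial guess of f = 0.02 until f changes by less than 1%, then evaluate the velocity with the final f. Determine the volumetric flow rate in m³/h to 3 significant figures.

Rearranging Darcy-Weisbach: V = √(2·ΔP·D/(f·L·ρ)). With ε/D = 0.0019/0.106 = 0.0179, iterate starting from f = 0.02:
  f = 0.02 → V = √(2·783·0.106/(0.02·82.6·999)) = 0.3171 m/s; Re = ρVD/μ = 3.707e+04; f → 0.04823
  f = 0.04823 → V = 0.2042 m/s; Re = 2.387e+04; f → 0.04897
  f = 0.04897 → V = 0.2027 m/s; Re = 2.369e+04; f → 0.04899
Converged (Δf/f < 1%). With the final f = 0.04899: V = √(2·783·0.106/(0.04899·82.6·999)) = 0.2026 m/s.
Q = V·A = 0.2026·(π/4·0.106²) = 0.001788 m³/s = 6.44 m³/h.

Q ≈ 6.44 m³/h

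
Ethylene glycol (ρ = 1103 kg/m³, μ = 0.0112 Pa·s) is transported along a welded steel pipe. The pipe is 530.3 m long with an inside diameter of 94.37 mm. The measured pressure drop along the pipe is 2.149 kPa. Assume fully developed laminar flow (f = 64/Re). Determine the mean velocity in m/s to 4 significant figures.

V ≈ 0.1007 m/s

For laminar flow, f = 64/Re with Re = ρVD/μ, so Darcy-Weisbach reduces to ΔP = 32μLV/D². Solving for V: V = ΔP·D²/(32μL) = 2149·(0.09437)²/(32·0.0112·530.3) = 0.1007 m/s.
Check: Re = ρVD/μ = 1103·0.1007·0.09437/0.0112 = 935.8 < 2300, so the laminar assumption holds.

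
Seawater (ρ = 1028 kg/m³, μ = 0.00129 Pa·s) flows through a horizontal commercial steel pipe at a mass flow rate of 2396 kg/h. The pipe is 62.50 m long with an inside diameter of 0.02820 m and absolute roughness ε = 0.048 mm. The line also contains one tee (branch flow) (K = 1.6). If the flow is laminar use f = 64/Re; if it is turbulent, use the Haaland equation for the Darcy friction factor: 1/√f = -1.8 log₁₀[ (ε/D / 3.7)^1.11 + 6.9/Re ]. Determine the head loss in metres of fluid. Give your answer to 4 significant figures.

h_f ≈ 3.514 m

ṁ = 2396 kg/h = 2396/3600 = 0.6656 kg/s.
A = πD²/4 = π(0.0282)²/4 = 0.0006246 m²; mean velocity V = ṁ/(ρA) = 0.6656/(1028 · 0.0006246) = 1.037 m/s.
Reynolds number Re = ρVD/μ = 1028 · 1.037 · 0.0282 / 0.00129 = 2.329e+04.
Re > 4000 → turbulent. Relative roughness ε/D = 4.8e-05/0.0282 = 0.0017. Haaland: 1/√f = -1.8 log₁₀[(0.0017/3.7)^1.11 + 6.9/2.329e+04] = -1.8 log₁₀[0.000198 + 0.000296] = 5.952, so f = 0.02823.
Total minor-loss coefficient ΣK = 1·1.6 = 1.6.
ΔP = [f·L/D + ΣK]·(ρV²/2) = [0.02823·62.5/0.0282 + 1.6]·(1028·1.037²/2) = [62.57 + 1.6]·552.3 = 3.544e+04 Pa.
Head loss h_f = ΔP/(ρg) = 3.544e+04/(1028·9.81) = 3.514 m.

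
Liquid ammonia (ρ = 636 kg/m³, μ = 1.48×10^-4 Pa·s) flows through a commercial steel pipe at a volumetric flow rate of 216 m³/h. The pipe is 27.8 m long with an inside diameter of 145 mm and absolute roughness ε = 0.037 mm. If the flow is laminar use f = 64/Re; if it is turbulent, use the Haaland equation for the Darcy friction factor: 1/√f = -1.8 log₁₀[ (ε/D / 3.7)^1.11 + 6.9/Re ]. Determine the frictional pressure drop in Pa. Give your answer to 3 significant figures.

Q = 216 m³/h = 216/3600 = 0.06 m³/s.
Cross-sectional area A = πD²/4 = π(0.145)²/4 = 0.01651 m²; mean velocity V = Q/A = 0.06/0.01651 = 3.634 m/s.
Reynolds number Re = ρVD/μ = 636 · 3.634 · 0.145 / 0.000148 = 2.264e+06.
Re > 4000 → turbulent. Relative roughness ε/D = 3.7e-05/0.145 = 0.000255. Haaland: 1/√f = -1.8 log₁₀[(0.000255/3.7)^1.11 + 6.9/2.264e+06] = -1.8 log₁₀[2.4e-05 + 3.05e-06] = 8.221, so f = 0.0148.
Darcy-Weisbach: ΔP = f(L/D)(ρV²/2) = 0.0148·(27.8/0.145)·(636·3.634²/2) = 0.0148·191.7·4198 = 1.191e+04 Pa.

ΔP ≈ 11900 Pa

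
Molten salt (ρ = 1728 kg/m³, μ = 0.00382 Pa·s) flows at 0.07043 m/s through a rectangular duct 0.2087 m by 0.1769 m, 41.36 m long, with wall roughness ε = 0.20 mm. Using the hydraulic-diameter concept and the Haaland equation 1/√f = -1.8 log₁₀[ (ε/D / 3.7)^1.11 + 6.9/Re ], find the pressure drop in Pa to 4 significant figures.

Hydraulic diameter D_h = 4A/P = 4·(0.2087·0.1769)/(2·(0.2087+0.1769)) = 0.1477/0.7712 = 0.1915 m.
Re = ρVD_h/μ = 1728·0.07043·0.1915/0.00382 = 6101.
ε/D_h = 0.0002/0.1915 = 0.00104; Haaland gives 1/√f = -1.8 log₁₀[0.000115+0.00113] = 5.228, so f = 0.03659.
ΔP = f(L/D_h)(ρV²/2) = 0.03659·41.36/0.1915·4.286 = 33.87 Pa.

ΔP ≈ 33.87 Pa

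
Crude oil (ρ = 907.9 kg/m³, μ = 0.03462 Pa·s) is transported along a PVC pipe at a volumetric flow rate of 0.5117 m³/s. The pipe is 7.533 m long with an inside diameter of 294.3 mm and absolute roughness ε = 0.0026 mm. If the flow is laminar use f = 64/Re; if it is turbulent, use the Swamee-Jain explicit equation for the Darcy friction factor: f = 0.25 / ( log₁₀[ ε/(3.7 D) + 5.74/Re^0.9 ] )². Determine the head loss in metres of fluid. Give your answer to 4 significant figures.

Cross-sectional area A = πD²/4 = π(0.2943)²/4 = 0.06803 m²; mean velocity V = Q/A = 0.5117/0.06803 = 7.522 m/s.
Reynolds number Re = ρVD/μ = 907.9 · 7.522 · 0.2943 / 0.0346 = 5.806e+04.
Re > 4000 → turbulent. Relative roughness ε/D = 2.6e-06/0.2943 = 8.83e-06. Swamee-Jain: f = 0.25/(log₁₀[8.83e-06/3.7 + 5.74/5.806e+04^0.9])² = 0.25/(log₁₀[2.39e-06 + 0.000296])² = 0.25/(-3.525)² = 0.02012.
Darcy-Weisbach: ΔP = f(L/D)(ρV²/2) = 0.02012·(7.533/0.2943)·(907.9·7.522²/2) = 0.02012·25.6·2.569e+04 = 1.323e+04 Pa.
Head loss h_f = ΔP/(ρg) = 1.323e+04/(907.9·9.81) = 1.485 m.

h_f ≈ 1.485 m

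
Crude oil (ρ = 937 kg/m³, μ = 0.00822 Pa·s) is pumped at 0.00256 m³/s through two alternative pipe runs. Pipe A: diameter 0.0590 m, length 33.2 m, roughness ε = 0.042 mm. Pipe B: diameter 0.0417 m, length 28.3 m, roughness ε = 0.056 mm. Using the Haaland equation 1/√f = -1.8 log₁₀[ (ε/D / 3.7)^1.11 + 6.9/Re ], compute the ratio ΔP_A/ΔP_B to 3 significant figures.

Pipe A: V = Q/A = 0.00256/0.002734 = 0.9364 m/s; Re = 6297; ε/D = 0.000712; Haaland → f = 0.03591; ΔP_A = f(L/D)(ρV²/2) = 8301 Pa.
Pipe B: V = Q/A = 0.00256/0.001366 = 1.874 m/s; Re = 8910; ε/D = 0.00134; Haaland → f = 0.03355; ΔP_B = f(L/D)(ρV²/2) = 3.748e+04 Pa.
ΔP_A/ΔP_B = 8301/3.748e+04 = 0.222.

ΔP_A/ΔP_B ≈ 0.222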